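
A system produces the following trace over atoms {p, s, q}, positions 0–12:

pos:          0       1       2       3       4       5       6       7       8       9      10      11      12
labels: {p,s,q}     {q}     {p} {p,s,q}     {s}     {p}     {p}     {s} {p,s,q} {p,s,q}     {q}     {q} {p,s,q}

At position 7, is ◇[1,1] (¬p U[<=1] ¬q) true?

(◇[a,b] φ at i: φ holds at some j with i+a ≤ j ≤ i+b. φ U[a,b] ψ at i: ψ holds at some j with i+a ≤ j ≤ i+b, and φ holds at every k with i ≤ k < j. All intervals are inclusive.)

False

Check (¬p U[<=1] ¬q) at each j in [8,8]:
  j=8: fails
No position in the window satisfies it → formula fails.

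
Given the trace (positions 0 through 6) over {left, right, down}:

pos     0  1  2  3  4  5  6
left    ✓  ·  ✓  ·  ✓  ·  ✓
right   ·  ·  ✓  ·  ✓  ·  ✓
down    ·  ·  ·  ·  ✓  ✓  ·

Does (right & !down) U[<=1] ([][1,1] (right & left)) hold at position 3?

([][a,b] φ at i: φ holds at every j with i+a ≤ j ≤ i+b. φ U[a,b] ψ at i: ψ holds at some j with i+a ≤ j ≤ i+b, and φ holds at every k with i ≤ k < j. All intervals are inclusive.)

True

Need some j in [3,4] with [][1,1] (right & left), and (right & !down) at every k in [3,j-1].
  j=3: [][1,1] (right & left) holds; no prefix to check → satisfied.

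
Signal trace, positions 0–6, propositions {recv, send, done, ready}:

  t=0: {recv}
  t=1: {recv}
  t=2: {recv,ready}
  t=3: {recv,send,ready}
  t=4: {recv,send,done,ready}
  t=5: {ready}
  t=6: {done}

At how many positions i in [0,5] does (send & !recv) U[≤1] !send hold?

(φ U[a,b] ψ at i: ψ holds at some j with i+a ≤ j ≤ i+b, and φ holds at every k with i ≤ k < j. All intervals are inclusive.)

4

Evaluate at each i in [0,5]:
  i=0: ✓ (rhs at j=0)
  i=1: ✓ (rhs at j=1)
  i=2: ✓ (rhs at j=2)
  i=3: ✗ (no rhs in [3,4])
  i=4: ✗ (lhs fails at k=4 before rhs at j=5)
  i=5: ✓ (rhs at j=5)
Positions where it holds: {0, 1, 2, 5} → 4.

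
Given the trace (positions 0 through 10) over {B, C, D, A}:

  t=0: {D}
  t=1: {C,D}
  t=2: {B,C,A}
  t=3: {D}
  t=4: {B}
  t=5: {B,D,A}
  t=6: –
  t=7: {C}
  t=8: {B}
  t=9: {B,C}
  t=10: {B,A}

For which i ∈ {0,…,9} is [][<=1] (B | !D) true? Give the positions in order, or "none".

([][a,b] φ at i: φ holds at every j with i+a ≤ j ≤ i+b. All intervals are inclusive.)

4, 5, 6, 7, 8, 9

Evaluate at each i in [0,9]:
  i=0: ✗ (fails at j=0)
  i=1: ✗ (fails at j=1)
  i=2: ✗ (fails at j=3)
  i=3: ✗ (fails at j=3)
  i=4: ✓ (all of [4,5])
  i=5: ✓ (all of [5,6])
  i=6: ✓ (all of [6,7])
  i=7: ✓ (all of [7,8])
  i=8: ✓ (all of [8,9])
  i=9: ✓ (all of [9,10])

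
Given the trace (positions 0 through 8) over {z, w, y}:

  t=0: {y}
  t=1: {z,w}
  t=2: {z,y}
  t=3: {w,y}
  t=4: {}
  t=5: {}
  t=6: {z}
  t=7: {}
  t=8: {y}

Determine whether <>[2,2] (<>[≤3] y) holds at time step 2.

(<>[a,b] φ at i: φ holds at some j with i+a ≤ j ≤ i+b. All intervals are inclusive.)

Does not hold

Check <>[≤3] y at each j in [4,4]:
  j=4: fails (none in [4,7])
No position in the window satisfies it → formula fails.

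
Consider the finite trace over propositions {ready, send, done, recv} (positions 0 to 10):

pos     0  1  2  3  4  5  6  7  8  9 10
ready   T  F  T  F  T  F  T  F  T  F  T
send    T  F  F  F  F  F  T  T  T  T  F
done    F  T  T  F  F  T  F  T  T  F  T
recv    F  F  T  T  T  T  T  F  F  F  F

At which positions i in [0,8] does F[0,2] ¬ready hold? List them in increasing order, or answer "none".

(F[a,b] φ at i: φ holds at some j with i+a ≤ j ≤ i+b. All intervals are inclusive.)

Evaluate at each i in [0,8]:
  i=0: ✓ (witness j=1)
  i=1: ✓ (witness j=1)
  i=2: ✓ (witness j=3)
  i=3: ✓ (witness j=3)
  i=4: ✓ (witness j=5)
  i=5: ✓ (witness j=5)
  i=6: ✓ (witness j=7)
  i=7: ✓ (witness j=7)
  i=8: ✓ (witness j=9)

0, 1, 2, 3, 4, 5, 6, 7, 8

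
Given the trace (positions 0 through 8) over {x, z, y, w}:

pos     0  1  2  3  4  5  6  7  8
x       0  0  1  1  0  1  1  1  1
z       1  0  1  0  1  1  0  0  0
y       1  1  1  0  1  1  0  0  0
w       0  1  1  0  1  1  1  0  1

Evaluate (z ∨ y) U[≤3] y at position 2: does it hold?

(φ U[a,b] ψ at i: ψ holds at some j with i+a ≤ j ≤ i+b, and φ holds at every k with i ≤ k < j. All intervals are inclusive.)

Yes

Need some j in [2,5] with y, and (z ∨ y) at every k in [2,j-1].
  j=2: y holds; no prefix to check → satisfied.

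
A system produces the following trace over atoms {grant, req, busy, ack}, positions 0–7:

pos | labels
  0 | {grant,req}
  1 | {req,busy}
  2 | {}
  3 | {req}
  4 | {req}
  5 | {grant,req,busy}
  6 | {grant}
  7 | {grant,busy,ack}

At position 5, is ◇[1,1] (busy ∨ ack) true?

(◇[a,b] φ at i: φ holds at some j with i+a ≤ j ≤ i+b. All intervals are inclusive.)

Check (busy ∨ ack) at each j in [6,6]:
  j=6: false
No position in the window satisfies it → formula fails.

No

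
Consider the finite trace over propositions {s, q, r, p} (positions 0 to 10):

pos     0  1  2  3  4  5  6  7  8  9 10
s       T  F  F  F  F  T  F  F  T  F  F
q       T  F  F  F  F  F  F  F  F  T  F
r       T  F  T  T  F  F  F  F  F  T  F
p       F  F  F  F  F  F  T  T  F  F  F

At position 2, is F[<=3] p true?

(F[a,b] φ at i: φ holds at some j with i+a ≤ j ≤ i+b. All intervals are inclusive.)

False

Check p at each j in [2,5]:
  j=2: false
  j=3: false
  j=4: false
  j=5: false
No position in the window satisfies it → formula fails.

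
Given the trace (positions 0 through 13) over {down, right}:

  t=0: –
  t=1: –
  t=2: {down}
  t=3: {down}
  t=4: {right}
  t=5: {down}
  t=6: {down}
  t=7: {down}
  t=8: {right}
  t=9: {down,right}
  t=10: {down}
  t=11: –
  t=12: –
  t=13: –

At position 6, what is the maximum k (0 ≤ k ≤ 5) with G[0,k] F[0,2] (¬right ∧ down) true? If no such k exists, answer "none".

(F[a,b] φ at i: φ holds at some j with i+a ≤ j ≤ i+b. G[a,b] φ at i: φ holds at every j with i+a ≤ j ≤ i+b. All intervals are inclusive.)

4

F[0,2] (¬right ∧ down) must hold from j=6 onward; find where it first fails.
  j=6: holds
  j=7: holds
  j=8: holds
  j=9: holds
  j=10: holds
  j=11: fails
Holds on [6,10], so largest k = 4.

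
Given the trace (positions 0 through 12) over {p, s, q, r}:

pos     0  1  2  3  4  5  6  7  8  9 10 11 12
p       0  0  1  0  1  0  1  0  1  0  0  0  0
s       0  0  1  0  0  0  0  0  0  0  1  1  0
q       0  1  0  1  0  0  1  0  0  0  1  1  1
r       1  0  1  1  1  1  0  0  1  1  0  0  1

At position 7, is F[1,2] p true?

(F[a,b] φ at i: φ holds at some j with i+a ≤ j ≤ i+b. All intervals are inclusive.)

Holds

Check p at each j in [8,9]:
  j=8: true
  j=9: false
Found at j=8 → formula holds.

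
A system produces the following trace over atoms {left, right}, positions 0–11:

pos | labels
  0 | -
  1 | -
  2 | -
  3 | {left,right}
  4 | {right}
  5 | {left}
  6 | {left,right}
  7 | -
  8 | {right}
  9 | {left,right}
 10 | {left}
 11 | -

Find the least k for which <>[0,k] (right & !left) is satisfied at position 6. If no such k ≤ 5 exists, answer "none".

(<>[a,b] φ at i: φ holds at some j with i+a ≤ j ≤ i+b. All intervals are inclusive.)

Scan j = 6,7,… for (right & !left):
  j=6: fails
  j=7: fails
  j=8: holds
First hit at j=8, so smallest k = 8-6 = 2.

2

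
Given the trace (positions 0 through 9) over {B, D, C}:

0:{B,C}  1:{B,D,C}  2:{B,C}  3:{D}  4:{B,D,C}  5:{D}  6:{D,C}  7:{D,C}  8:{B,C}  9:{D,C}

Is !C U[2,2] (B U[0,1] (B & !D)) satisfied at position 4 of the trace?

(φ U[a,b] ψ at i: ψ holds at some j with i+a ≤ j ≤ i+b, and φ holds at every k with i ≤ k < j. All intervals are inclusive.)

False

Need some j in [6,6] with (B U[0,1] (B & !D)), and !C at every k in [4,j-1].
  j=6: (B U[0,1] (B & !D)) — fails.
No j in the window works → until fails.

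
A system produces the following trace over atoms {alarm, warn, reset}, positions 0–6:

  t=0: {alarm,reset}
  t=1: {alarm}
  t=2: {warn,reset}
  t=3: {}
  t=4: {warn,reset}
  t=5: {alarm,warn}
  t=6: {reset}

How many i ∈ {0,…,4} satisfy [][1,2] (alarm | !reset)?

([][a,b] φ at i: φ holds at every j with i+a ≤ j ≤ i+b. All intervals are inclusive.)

0

Evaluate at each i in [0,4]:
  i=0: ✗ (fails at j=2)
  i=1: ✗ (fails at j=2)
  i=2: ✗ (fails at j=4)
  i=3: ✗ (fails at j=4)
  i=4: ✗ (fails at j=6)
Positions where it holds: {} → 0.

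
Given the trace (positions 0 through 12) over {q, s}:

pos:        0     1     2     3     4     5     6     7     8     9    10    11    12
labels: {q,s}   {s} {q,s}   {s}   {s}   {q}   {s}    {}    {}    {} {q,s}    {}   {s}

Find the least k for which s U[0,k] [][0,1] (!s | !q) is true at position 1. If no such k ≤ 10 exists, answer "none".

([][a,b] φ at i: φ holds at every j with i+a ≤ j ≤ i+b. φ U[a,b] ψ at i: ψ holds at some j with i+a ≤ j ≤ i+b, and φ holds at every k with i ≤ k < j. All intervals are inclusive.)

Need earliest j ≥ 1 with [][0,1] (!s | !q), and s at every k in [1,j-1].
  j=1: rhs fails.
  j=2: rhs fails.
  j=3: rhs holds; lhs holds on [1,2]. k = 2.

2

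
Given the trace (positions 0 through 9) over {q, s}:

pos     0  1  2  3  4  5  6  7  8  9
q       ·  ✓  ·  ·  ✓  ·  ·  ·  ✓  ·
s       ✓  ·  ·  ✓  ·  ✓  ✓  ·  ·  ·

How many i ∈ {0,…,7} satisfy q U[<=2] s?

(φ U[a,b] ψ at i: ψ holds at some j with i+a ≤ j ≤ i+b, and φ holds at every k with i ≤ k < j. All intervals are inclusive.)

Evaluate at each i in [0,7]:
  i=0: ✓ (rhs at j=0)
  i=1: ✗ (lhs fails at k=2 before rhs at j=3)
  i=2: ✗ (lhs fails at k=2 before rhs at j=3)
  i=3: ✓ (rhs at j=3)
  i=4: ✓ (rhs at j=5; lhs holds on [4,4])
  i=5: ✓ (rhs at j=5)
  i=6: ✓ (rhs at j=6)
  i=7: ✗ (no rhs in [7,9])
Positions where it holds: {0, 3, 4, 5, 6} → 5.

5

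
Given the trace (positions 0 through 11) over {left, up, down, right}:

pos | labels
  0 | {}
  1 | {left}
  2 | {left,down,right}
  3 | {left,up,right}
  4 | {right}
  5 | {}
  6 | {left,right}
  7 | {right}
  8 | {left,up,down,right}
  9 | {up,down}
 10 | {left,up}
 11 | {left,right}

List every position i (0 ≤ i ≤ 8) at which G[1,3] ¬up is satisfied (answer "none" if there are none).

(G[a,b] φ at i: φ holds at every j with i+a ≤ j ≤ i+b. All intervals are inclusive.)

Evaluate at each i in [0,8]:
  i=0: ✗ (fails at j=3)
  i=1: ✗ (fails at j=3)
  i=2: ✗ (fails at j=3)
  i=3: ✓ (all of [4,6])
  i=4: ✓ (all of [5,7])
  i=5: ✗ (fails at j=8)
  i=6: ✗ (fails at j=8)
  i=7: ✗ (fails at j=8)
  i=8: ✗ (fails at j=9)

3, 4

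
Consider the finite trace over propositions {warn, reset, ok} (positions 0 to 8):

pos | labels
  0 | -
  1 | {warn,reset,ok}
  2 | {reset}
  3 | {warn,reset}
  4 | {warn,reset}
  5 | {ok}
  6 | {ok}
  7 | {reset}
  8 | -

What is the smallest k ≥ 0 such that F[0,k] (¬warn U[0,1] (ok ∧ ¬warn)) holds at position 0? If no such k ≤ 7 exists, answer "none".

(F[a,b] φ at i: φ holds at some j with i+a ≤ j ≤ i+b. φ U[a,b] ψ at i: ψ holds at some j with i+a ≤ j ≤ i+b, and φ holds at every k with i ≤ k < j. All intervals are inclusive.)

Scan j = 0,1,… for (¬warn U[0,1] (ok ∧ ¬warn)):
  j=0: fails
  j=1: fails
  j=2: fails
  j=3: fails
  j=4: fails
  j=5: holds
First hit at j=5, so smallest k = 5-0 = 5.

5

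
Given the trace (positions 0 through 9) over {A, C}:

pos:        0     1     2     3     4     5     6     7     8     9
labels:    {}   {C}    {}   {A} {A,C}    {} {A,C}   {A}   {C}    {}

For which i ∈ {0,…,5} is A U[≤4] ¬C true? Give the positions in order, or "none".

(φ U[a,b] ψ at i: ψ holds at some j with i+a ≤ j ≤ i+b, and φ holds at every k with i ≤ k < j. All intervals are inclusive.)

Evaluate at each i in [0,5]:
  i=0: ✓ (rhs at j=0)
  i=1: ✗ (lhs fails at k=1 before rhs at j=2)
  i=2: ✓ (rhs at j=2)
  i=3: ✓ (rhs at j=3)
  i=4: ✓ (rhs at j=5; lhs holds on [4,4])
  i=5: ✓ (rhs at j=5)

0, 2, 3, 4, 5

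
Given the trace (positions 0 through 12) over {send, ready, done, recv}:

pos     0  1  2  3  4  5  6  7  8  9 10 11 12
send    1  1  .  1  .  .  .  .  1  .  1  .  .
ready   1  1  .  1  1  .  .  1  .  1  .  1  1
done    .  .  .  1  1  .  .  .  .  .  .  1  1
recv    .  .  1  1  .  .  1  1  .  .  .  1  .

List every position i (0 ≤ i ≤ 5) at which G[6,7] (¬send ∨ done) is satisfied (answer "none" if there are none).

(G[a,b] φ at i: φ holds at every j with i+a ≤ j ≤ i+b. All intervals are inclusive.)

0, 5

Evaluate at each i in [0,5]:
  i=0: ✓ (all of [6,7])
  i=1: ✗ (fails at j=8)
  i=2: ✗ (fails at j=8)
  i=3: ✗ (fails at j=10)
  i=4: ✗ (fails at j=10)
  i=5: ✓ (all of [11,12])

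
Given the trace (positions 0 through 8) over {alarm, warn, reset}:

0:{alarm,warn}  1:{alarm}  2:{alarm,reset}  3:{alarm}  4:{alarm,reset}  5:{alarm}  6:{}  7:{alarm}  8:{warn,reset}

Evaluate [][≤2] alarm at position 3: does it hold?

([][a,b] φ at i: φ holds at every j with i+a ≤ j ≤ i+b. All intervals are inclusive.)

True

Check alarm at every j in [3,5]:
  j=3: true
  j=4: true
  j=5: true
All positions satisfy it → formula holds.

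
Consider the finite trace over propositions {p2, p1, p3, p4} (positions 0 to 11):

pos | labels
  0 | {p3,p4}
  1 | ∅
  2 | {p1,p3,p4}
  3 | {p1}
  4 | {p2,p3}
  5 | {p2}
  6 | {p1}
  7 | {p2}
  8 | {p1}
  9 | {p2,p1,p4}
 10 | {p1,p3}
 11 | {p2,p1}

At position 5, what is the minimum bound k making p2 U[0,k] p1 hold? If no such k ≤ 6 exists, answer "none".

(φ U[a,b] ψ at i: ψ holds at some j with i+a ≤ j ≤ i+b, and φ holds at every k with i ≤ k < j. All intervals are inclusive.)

1

Need earliest j ≥ 5 with p1, and p2 at every k in [5,j-1].
  j=5: rhs fails.
  j=6: rhs holds; lhs holds on [5,5]. k = 1.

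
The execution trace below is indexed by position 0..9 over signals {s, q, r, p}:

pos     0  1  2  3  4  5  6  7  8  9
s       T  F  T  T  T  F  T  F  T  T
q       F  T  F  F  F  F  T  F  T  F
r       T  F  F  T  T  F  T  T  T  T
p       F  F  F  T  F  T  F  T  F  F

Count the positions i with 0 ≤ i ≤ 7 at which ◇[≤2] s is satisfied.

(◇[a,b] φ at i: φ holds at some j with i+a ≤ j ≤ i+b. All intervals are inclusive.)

Evaluate at each i in [0,7]:
  i=0: ✓ (witness j=0)
  i=1: ✓ (witness j=2)
  i=2: ✓ (witness j=2)
  i=3: ✓ (witness j=3)
  i=4: ✓ (witness j=4)
  i=5: ✓ (witness j=6)
  i=6: ✓ (witness j=6)
  i=7: ✓ (witness j=8)
Positions where it holds: {0, 1, 2, 3, 4, 5, 6, 7} → 8.

8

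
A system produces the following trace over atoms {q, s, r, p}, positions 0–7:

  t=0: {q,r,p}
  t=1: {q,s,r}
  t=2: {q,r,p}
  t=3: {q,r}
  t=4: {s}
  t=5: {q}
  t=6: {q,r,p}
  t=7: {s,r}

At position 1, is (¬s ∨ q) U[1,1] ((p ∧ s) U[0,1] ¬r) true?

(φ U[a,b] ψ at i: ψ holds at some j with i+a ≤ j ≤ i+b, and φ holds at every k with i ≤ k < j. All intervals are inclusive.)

False

Need some j in [2,2] with ((p ∧ s) U[0,1] ¬r), and (¬s ∨ q) at every k in [1,j-1].
  j=2: ((p ∧ s) U[0,1] ¬r) — fails.
No j in the window works → until fails.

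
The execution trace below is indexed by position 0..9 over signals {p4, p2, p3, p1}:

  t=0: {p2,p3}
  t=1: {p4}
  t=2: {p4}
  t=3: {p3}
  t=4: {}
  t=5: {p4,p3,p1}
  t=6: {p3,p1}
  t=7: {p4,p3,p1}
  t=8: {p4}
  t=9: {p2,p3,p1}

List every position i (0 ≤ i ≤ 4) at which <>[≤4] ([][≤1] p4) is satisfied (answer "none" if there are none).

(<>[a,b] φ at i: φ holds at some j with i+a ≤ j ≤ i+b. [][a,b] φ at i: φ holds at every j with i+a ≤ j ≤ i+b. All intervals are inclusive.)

Evaluate at each i in [0,4]:
  i=0: ✓ (witness j=1)
  i=1: ✓ (witness j=1)
  i=2: ✗ (none in [2,6])
  i=3: ✓ (witness j=7)
  i=4: ✓ (witness j=7)

0, 1, 3, 4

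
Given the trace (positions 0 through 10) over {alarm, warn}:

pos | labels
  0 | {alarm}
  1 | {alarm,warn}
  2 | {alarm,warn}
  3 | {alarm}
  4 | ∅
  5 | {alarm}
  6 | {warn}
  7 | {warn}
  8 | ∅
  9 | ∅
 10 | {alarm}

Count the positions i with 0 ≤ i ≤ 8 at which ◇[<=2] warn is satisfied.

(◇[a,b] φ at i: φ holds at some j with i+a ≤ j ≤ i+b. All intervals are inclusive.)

Evaluate at each i in [0,8]:
  i=0: ✓ (witness j=1)
  i=1: ✓ (witness j=1)
  i=2: ✓ (witness j=2)
  i=3: ✗ (none in [3,5])
  i=4: ✓ (witness j=6)
  i=5: ✓ (witness j=6)
  i=6: ✓ (witness j=6)
  i=7: ✓ (witness j=7)
  i=8: ✗ (none in [8,10])
Positions where it holds: {0, 1, 2, 4, 5, 6, 7} → 7.

7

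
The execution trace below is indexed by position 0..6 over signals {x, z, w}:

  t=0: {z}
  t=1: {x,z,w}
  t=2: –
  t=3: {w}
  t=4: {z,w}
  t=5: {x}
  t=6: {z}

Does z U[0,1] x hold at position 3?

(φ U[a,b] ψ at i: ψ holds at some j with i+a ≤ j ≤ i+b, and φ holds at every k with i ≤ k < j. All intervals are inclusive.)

No

Need some j in [3,4] with x, and z at every k in [3,j-1].
  j=3: x false.
  j=4: x false.
No j in the window works → until fails.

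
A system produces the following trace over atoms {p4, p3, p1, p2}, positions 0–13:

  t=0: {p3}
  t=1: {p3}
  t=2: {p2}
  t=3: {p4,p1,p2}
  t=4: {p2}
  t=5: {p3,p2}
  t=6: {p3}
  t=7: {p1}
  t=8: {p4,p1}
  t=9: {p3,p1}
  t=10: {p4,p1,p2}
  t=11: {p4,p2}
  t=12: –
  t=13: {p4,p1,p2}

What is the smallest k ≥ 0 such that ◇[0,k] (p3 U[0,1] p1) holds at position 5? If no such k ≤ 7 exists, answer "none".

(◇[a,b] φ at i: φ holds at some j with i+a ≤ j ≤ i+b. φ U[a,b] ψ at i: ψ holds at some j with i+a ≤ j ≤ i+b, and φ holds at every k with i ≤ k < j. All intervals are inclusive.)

Scan j = 5,6,… for (p3 U[0,1] p1):
  j=5: fails
  j=6: holds
First hit at j=6, so smallest k = 6-5 = 1.

1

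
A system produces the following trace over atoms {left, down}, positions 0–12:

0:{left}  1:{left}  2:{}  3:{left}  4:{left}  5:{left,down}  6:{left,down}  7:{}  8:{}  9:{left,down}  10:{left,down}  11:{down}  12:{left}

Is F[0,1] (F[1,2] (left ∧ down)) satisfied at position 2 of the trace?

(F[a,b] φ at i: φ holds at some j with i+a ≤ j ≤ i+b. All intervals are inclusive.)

Holds

Check F[1,2] (left ∧ down) at each j in [2,3]:
  j=2: fails (none in [3,4])
  j=3: holds (witness at 5)
Found at j=3 → formula holds.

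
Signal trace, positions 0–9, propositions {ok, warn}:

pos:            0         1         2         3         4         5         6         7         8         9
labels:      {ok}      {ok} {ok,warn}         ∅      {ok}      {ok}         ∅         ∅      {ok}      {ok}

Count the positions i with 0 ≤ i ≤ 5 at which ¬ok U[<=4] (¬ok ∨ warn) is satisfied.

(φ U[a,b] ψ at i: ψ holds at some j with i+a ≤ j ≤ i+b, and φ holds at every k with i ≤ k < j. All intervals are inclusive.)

2

Evaluate at each i in [0,5]:
  i=0: ✗ (lhs fails at k=0 before rhs at j=2)
  i=1: ✗ (lhs fails at k=1 before rhs at j=2)
  i=2: ✓ (rhs at j=2)
  i=3: ✓ (rhs at j=3)
  i=4: ✗ (lhs fails at k=4 before rhs at j=6)
  i=5: ✗ (lhs fails at k=5 before rhs at j=6)
Positions where it holds: {2, 3} → 2.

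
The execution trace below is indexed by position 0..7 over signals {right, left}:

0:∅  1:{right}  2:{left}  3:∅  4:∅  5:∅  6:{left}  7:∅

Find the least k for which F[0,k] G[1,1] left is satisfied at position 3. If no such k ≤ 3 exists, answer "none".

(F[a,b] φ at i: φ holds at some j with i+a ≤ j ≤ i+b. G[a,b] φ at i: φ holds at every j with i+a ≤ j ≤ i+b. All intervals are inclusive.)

Scan j = 3,4,… for G[1,1] left:
  j=3: fails
  j=4: fails
  j=5: holds
First hit at j=5, so smallest k = 5-3 = 2.

2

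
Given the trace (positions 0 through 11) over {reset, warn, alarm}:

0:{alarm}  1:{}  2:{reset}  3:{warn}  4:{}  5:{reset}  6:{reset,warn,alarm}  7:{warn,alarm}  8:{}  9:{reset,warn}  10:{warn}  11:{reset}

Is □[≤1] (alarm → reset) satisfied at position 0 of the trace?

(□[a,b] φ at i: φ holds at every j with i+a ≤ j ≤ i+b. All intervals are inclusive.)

No

Check (alarm → reset) at every j in [0,1]:
  j=0: antecedent true; consequent false → ✗
  j=1: antecedent false → ✓
Fails at j=0 → formula fails.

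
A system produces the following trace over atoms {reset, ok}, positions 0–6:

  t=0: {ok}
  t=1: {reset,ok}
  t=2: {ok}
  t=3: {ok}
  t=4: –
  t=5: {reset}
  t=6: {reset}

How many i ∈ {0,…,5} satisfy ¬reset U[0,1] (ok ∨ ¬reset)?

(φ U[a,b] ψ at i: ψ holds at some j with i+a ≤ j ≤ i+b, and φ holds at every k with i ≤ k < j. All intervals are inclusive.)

Evaluate at each i in [0,5]:
  i=0: ✓ (rhs at j=0)
  i=1: ✓ (rhs at j=1)
  i=2: ✓ (rhs at j=2)
  i=3: ✓ (rhs at j=3)
  i=4: ✓ (rhs at j=4)
  i=5: ✗ (no rhs in [5,6])
Positions where it holds: {0, 1, 2, 3, 4} → 5.

5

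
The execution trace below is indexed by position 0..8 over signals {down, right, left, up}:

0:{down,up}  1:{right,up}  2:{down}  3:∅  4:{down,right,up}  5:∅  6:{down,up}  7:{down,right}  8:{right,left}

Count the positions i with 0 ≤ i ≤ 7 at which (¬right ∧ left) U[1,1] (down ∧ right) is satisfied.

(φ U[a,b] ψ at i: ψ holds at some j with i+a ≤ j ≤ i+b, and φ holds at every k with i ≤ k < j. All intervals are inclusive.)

0

Evaluate at each i in [0,7]:
  i=0: ✗ (no rhs in [1,1])
  i=1: ✗ (no rhs in [2,2])
  i=2: ✗ (no rhs in [3,3])
  i=3: ✗ (lhs fails at k=3 before rhs at j=4)
  i=4: ✗ (no rhs in [5,5])
  i=5: ✗ (no rhs in [6,6])
  i=6: ✗ (lhs fails at k=6 before rhs at j=7)
  i=7: ✗ (no rhs in [8,8])
Positions where it holds: {} → 0.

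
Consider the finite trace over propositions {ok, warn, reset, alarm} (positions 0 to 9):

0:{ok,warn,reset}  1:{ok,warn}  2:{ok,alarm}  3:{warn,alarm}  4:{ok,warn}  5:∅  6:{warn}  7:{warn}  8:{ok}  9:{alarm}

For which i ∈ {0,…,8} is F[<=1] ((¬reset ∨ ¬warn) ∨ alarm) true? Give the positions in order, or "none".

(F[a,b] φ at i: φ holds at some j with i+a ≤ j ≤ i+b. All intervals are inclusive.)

Evaluate at each i in [0,8]:
  i=0: ✓ (witness j=1)
  i=1: ✓ (witness j=1)
  i=2: ✓ (witness j=2)
  i=3: ✓ (witness j=3)
  i=4: ✓ (witness j=4)
  i=5: ✓ (witness j=5)
  i=6: ✓ (witness j=6)
  i=7: ✓ (witness j=7)
  i=8: ✓ (witness j=8)

0, 1, 2, 3, 4, 5, 6, 7, 8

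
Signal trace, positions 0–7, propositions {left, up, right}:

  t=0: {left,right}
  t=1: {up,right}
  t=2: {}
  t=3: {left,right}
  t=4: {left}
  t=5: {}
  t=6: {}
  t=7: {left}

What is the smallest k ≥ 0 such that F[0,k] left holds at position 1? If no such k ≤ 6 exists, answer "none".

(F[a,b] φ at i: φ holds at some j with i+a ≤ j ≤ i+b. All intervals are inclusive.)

2

Scan j = 1,2,… for left:
  j=1: fails
  j=2: fails
  j=3: holds
First hit at j=3, so smallest k = 3-1 = 2.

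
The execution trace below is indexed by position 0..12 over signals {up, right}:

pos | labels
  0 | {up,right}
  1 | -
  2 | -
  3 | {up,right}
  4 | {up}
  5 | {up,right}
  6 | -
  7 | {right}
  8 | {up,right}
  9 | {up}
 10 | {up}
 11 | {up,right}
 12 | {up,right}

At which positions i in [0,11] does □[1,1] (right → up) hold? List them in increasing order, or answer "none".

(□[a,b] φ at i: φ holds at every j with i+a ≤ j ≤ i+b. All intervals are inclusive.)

0, 1, 2, 3, 4, 5, 7, 8, 9, 10, 11

Evaluate at each i in [0,11]:
  i=0: ✓ (all of [1,1])
  i=1: ✓ (all of [2,2])
  i=2: ✓ (all of [3,3])
  i=3: ✓ (all of [4,4])
  i=4: ✓ (all of [5,5])
  i=5: ✓ (all of [6,6])
  i=6: ✗ (fails at j=7)
  i=7: ✓ (all of [8,8])
  i=8: ✓ (all of [9,9])
  i=9: ✓ (all of [10,10])
  i=10: ✓ (all of [11,11])
  i=11: ✓ (all of [12,12])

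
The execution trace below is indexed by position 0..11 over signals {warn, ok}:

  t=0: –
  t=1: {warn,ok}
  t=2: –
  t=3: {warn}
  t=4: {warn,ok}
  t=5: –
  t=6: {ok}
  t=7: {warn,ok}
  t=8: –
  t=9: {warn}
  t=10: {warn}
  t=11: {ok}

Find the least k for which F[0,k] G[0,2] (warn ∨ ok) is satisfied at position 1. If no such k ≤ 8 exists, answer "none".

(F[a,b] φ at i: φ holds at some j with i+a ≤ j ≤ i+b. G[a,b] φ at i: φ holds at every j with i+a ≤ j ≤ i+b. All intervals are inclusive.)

Scan j = 1,2,… for G[0,2] (warn ∨ ok):
  j=1: fails
  j=2: fails
  j=3: fails
  j=4: fails
  j=5: fails
  j=6: fails
  j=7: fails
  j=8: fails
  j=9: holds
First hit at j=9, so smallest k = 9-1 = 8.

8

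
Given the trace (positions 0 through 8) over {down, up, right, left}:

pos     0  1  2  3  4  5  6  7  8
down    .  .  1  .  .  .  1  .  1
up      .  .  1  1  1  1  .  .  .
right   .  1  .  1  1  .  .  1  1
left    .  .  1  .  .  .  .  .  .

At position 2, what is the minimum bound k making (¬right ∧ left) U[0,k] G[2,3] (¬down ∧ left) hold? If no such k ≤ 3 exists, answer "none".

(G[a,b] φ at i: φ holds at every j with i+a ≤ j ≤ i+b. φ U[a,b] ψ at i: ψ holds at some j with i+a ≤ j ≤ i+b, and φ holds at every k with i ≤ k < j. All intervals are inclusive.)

Need earliest j ≥ 2 with G[2,3] (¬down ∧ left), and (¬right ∧ left) at every k in [2,j-1].
  j=2: rhs fails.
  j=3: rhs fails.
  j=4: rhs fails.
  j=5: rhs fails.
No witness within the range → none.

none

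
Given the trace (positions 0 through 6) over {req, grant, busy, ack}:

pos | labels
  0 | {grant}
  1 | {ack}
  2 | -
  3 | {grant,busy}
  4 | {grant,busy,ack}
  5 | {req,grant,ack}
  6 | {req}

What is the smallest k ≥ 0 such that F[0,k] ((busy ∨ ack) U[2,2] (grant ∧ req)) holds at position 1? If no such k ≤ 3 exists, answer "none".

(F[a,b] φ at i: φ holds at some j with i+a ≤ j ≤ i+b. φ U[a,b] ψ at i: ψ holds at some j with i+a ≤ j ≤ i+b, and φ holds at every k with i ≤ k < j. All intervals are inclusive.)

2

Scan j = 1,2,… for ((busy ∨ ack) U[2,2] (grant ∧ req)):
  j=1: fails
  j=2: fails
  j=3: holds
First hit at j=3, so smallest k = 3-1 = 2.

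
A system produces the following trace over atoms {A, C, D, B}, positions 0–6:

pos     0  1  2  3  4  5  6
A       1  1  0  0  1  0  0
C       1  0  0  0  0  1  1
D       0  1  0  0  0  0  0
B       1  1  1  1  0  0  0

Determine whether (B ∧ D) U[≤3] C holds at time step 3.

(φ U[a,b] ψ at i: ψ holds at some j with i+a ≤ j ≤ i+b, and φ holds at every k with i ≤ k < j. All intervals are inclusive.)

Need some j in [3,6] with C, and (B ∧ D) at every k in [3,j-1].
  j=3: C false.
  j=4: C false.
  j=5: C holds, but (B ∧ D) fails at k=3 → not this j.
  j=6: C holds, but (B ∧ D) fails at k=3 → not this j.
No j in the window works → until fails.

Does not hold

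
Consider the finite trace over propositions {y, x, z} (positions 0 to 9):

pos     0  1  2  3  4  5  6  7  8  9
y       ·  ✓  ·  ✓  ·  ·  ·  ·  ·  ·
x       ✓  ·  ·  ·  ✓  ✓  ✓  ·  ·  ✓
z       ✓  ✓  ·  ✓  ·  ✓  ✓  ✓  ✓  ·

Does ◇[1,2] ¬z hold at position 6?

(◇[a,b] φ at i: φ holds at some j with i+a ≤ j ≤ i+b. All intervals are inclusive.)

Check ¬z at each j in [7,8]:
  j=7: false
  j=8: false
No position in the window satisfies it → formula fails.

Does not hold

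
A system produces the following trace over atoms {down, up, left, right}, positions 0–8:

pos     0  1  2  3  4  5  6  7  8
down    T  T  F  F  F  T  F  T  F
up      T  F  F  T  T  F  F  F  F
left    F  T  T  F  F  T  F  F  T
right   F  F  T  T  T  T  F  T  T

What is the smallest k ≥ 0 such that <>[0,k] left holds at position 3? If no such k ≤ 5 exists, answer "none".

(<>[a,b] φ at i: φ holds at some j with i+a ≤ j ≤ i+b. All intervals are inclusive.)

Scan j = 3,4,… for left:
  j=3: fails
  j=4: fails
  j=5: holds
First hit at j=5, so smallest k = 5-3 = 2.

2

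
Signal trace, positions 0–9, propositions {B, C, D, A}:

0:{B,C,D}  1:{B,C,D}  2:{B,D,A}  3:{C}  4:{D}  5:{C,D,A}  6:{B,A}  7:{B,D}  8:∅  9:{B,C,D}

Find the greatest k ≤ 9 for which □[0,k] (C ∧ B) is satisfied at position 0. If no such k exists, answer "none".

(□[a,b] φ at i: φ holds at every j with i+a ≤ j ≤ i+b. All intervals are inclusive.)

1

(C ∧ B) must hold from j=0 onward; find where it first fails.
  j=0: holds
  j=1: holds
  j=2: fails
Holds on [0,1], so largest k = 1.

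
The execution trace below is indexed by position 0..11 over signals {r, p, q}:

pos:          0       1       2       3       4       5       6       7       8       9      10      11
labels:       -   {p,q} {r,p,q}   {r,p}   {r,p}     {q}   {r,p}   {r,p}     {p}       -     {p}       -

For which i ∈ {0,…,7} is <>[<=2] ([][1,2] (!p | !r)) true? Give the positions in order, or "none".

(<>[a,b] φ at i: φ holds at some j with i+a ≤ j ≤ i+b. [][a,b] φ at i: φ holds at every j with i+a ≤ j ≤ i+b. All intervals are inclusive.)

5, 6, 7

Evaluate at each i in [0,7]:
  i=0: ✗ (none in [0,2])
  i=1: ✗ (none in [1,3])
  i=2: ✗ (none in [2,4])
  i=3: ✗ (none in [3,5])
  i=4: ✗ (none in [4,6])
  i=5: ✓ (witness j=7)
  i=6: ✓ (witness j=7)
  i=7: ✓ (witness j=7)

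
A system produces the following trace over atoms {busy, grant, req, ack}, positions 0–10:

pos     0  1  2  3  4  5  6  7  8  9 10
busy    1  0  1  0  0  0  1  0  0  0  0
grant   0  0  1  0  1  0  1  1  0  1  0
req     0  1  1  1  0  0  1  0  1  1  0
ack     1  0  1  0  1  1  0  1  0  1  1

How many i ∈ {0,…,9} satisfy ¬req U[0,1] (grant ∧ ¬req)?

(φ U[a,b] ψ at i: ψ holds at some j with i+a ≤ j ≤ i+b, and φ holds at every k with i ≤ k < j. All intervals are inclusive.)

Evaluate at each i in [0,9]:
  i=0: ✗ (no rhs in [0,1])
  i=1: ✗ (no rhs in [1,2])
  i=2: ✗ (no rhs in [2,3])
  i=3: ✗ (lhs fails at k=3 before rhs at j=4)
  i=4: ✓ (rhs at j=4)
  i=5: ✗ (no rhs in [5,6])
  i=6: ✗ (lhs fails at k=6 before rhs at j=7)
  i=7: ✓ (rhs at j=7)
  i=8: ✗ (no rhs in [8,9])
  i=9: ✗ (no rhs in [9,10])
Positions where it holds: {4, 7} → 2.

2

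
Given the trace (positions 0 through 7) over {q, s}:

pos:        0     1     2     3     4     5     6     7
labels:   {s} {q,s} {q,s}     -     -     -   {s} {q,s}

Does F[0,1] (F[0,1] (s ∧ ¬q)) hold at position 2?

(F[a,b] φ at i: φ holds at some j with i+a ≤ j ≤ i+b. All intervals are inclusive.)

Check F[0,1] (s ∧ ¬q) at each j in [2,3]:
  j=2: fails (none in [2,3])
  j=3: fails (none in [3,4])
No position in the window satisfies it → formula fails.

False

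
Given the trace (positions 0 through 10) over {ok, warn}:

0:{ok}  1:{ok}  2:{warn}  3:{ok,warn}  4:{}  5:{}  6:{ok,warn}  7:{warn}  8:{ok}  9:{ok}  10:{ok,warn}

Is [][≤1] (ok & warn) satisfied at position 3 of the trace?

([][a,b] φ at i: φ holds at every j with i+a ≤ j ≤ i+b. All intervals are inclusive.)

Check (ok & warn) at every j in [3,4]:
  j=3: true
  j=4: false
Fails at j=4 → formula fails.

Does not hold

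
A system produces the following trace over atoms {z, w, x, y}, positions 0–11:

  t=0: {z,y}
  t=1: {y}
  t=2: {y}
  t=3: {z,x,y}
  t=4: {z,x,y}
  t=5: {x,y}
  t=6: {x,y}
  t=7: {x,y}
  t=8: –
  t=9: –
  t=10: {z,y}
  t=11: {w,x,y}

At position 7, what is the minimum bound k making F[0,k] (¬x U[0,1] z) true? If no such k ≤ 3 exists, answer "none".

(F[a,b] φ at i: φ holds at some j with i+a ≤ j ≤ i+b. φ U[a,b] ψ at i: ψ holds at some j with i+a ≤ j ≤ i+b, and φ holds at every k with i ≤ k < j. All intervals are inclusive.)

Scan j = 7,8,… for (¬x U[0,1] z):
  j=7: fails
  j=8: fails
  j=9: holds
First hit at j=9, so smallest k = 9-7 = 2.

2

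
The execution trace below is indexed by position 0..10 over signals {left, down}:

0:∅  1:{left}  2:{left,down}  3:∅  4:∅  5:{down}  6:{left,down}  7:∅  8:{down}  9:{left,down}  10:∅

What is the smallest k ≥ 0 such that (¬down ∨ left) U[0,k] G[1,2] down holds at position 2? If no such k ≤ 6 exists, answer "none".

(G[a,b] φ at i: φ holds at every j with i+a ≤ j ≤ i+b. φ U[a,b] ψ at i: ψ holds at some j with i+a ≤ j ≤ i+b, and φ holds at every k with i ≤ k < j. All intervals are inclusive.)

Need earliest j ≥ 2 with G[1,2] down, and (¬down ∨ left) at every k in [2,j-1].
  j=2: rhs fails.
  j=3: rhs fails.
  j=4: rhs holds; lhs holds on [2,3]. k = 2.

2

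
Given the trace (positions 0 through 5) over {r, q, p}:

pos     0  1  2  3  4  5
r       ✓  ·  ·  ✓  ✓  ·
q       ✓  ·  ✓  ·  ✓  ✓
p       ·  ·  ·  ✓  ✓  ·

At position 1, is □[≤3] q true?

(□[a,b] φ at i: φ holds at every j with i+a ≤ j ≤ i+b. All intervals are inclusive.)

Check q at every j in [1,4]:
  j=1: false
  j=2: true
  j=3: false
  j=4: true
Fails at j=1 → formula fails.

False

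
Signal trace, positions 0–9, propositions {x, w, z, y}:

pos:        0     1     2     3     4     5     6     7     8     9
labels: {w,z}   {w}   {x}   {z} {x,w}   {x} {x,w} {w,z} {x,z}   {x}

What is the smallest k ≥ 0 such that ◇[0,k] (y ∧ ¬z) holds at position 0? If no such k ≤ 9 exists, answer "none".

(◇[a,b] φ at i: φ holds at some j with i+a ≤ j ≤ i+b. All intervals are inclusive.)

none

Scan j = 0,1,… for (y ∧ ¬z):
  j=0: fails
  j=1: fails
  j=2: fails
  j=3: fails
  j=4: fails
  j=5: fails
  j=6: fails
  j=7: fails
  j=8: fails
  j=9: fails
No j in [0,9] satisfies it → none.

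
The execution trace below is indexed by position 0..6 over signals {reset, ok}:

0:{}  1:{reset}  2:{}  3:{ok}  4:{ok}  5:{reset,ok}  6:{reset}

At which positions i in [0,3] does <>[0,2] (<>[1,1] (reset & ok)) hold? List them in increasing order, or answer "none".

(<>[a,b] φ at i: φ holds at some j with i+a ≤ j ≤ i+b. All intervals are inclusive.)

Evaluate at each i in [0,3]:
  i=0: ✗ (none in [0,2])
  i=1: ✗ (none in [1,3])
  i=2: ✓ (witness j=4)
  i=3: ✓ (witness j=4)

2, 3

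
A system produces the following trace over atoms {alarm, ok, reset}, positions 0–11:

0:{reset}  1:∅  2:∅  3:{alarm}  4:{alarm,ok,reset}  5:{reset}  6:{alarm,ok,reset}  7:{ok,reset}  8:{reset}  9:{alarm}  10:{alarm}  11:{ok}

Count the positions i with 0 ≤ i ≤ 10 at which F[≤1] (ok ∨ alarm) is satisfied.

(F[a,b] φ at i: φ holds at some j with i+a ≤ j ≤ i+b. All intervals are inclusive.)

9

Evaluate at each i in [0,10]:
  i=0: ✗ (none in [0,1])
  i=1: ✗ (none in [1,2])
  i=2: ✓ (witness j=3)
  i=3: ✓ (witness j=3)
  i=4: ✓ (witness j=4)
  i=5: ✓ (witness j=6)
  i=6: ✓ (witness j=6)
  i=7: ✓ (witness j=7)
  i=8: ✓ (witness j=9)
  i=9: ✓ (witness j=9)
  i=10: ✓ (witness j=10)
Positions where it holds: {2, 3, 4, 5, 6, 7, 8, 9, 10} → 9.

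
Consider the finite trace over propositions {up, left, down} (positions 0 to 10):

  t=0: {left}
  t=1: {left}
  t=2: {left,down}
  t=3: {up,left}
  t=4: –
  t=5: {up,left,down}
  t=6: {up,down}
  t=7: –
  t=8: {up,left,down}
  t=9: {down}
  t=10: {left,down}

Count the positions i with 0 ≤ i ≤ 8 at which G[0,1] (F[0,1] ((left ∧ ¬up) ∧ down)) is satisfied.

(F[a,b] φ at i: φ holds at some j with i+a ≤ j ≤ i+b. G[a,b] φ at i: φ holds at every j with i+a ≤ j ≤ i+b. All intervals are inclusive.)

Evaluate at each i in [0,8]:
  i=0: ✗ (fails at j=0)
  i=1: ✓ (all of [1,2])
  i=2: ✗ (fails at j=3)
  i=3: ✗ (fails at j=3)
  i=4: ✗ (fails at j=4)
  i=5: ✗ (fails at j=5)
  i=6: ✗ (fails at j=6)
  i=7: ✗ (fails at j=7)
  i=8: ✗ (fails at j=8)
Positions where it holds: {1} → 1.

1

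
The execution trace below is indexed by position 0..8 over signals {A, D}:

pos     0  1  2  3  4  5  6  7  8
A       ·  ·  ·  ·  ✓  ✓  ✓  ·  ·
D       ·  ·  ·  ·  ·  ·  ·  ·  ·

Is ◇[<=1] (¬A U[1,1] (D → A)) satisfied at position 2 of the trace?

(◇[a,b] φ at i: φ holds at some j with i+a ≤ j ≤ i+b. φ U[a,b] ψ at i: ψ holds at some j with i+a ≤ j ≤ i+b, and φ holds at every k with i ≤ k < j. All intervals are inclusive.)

Check (¬A U[1,1] (D → A)) at each j in [2,3]:
  j=2: holds
  j=3: holds
Found at j=2 → formula holds.

Holds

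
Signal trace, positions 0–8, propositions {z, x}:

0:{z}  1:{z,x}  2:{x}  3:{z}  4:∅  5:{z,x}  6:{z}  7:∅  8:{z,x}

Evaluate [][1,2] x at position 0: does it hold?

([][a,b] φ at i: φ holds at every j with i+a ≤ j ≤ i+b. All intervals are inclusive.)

Check x at every j in [1,2]:
  j=1: true
  j=2: true
All positions satisfy it → formula holds.

Yes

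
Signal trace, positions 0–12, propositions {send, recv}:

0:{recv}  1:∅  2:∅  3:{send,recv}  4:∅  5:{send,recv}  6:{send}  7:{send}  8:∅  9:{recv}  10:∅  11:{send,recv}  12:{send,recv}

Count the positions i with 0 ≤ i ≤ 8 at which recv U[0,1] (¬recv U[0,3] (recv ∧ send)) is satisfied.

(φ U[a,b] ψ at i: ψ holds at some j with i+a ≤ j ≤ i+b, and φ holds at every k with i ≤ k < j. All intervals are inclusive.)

6

Evaluate at each i in [0,8]:
  i=0: ✓ (rhs at j=1; lhs holds on [0,0])
  i=1: ✓ (rhs at j=1)
  i=2: ✓ (rhs at j=2)
  i=3: ✓ (rhs at j=3)
  i=4: ✓ (rhs at j=4)
  i=5: ✓ (rhs at j=5)
  i=6: ✗ (no rhs in [6,7])
  i=7: ✗ (no rhs in [7,8])
  i=8: ✗ (no rhs in [8,9])
Positions where it holds: {0, 1, 2, 3, 4, 5} → 6.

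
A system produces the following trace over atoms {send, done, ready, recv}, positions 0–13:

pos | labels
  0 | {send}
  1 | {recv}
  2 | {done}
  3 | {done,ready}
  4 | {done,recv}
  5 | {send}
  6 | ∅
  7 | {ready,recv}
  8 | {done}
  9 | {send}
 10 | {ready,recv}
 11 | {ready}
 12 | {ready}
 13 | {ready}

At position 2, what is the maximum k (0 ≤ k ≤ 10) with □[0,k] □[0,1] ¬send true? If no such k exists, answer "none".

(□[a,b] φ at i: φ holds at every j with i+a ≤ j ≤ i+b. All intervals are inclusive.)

□[0,1] ¬send must hold from j=2 onward; find where it first fails.
  j=2: holds
  j=3: holds
  j=4: fails
Holds on [2,3], so largest k = 1.

1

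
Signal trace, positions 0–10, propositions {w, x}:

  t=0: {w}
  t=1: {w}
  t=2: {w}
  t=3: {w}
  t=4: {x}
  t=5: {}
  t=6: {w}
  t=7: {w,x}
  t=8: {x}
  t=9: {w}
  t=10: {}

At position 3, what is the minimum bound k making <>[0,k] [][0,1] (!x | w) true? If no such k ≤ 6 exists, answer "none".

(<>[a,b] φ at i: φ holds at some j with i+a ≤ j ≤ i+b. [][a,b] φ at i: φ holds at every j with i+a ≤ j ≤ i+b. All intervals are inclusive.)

2

Scan j = 3,4,… for [][0,1] (!x | w):
  j=3: fails
  j=4: fails
  j=5: holds
First hit at j=5, so smallest k = 5-3 = 2.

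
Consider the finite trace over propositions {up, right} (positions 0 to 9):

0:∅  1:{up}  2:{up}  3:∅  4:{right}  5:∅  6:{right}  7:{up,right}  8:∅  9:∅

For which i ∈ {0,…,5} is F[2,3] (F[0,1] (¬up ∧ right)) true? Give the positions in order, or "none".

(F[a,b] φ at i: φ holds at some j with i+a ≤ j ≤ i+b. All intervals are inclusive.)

Evaluate at each i in [0,5]:
  i=0: ✓ (witness j=3)
  i=1: ✓ (witness j=3)
  i=2: ✓ (witness j=4)
  i=3: ✓ (witness j=5)
  i=4: ✓ (witness j=6)
  i=5: ✗ (none in [7,8])

0, 1, 2, 3, 4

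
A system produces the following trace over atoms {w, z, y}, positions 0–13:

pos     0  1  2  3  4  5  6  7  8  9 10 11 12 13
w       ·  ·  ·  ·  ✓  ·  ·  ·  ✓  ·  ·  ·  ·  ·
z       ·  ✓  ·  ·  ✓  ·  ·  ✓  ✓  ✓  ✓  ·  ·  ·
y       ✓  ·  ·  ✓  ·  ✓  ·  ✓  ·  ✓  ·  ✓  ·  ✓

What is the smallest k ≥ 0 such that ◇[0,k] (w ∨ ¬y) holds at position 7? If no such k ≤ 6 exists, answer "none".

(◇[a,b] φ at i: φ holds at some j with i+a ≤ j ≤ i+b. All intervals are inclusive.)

1

Scan j = 7,8,… for (w ∨ ¬y):
  j=7: fails
  j=8: holds
First hit at j=8, so smallest k = 8-7 = 1.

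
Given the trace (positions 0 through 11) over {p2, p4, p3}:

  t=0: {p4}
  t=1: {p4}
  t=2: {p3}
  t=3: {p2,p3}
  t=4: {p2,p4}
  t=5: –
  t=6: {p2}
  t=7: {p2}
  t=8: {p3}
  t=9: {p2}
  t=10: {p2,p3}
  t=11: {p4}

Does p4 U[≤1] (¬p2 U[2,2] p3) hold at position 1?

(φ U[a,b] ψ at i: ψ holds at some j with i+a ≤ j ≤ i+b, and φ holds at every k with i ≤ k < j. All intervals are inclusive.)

Need some j in [1,2] with (¬p2 U[2,2] p3), and p4 at every k in [1,j-1].
  j=1: (¬p2 U[2,2] p3) holds; no prefix to check → satisfied.

Holds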